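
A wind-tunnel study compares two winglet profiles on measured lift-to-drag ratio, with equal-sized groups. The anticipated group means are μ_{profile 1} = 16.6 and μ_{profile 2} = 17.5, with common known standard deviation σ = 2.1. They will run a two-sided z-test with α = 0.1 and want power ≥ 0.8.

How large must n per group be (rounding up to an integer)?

n = 68 per group

Standardized effect: d = |μ_{profile 1} − μ_{profile 2}| / σ = |16.6 − 17.5| / 2.1 = 0.4286
For power 0.8 need Φ(δ − z_{0.05}) = 0.8, so δ = z_{0.05} + z_{0.20} = 1.645 + 0.842 = 2.486.
(For δ > 0 the lower-tail rejection region contributes negligibly to power, so the one-term inversion is standard.)
δ = d·√(n/2) ⇒ n = 2(δ/d)² = 2 × (2.486 / 0.4286)² = 67.32.
Rounding up, n = 68 per group.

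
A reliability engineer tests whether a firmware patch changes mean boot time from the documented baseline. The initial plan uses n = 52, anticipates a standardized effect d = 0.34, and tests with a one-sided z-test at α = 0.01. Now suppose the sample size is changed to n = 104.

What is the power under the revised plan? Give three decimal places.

Power ≈ 0.873

With n = 104: δ = d·√n = 0.34 × √104 = 3.4673. Critical value z_{0.01} = 2.326.
Revised power = Φ(δ − 2.326) = Φ(1.141) = 0.8731.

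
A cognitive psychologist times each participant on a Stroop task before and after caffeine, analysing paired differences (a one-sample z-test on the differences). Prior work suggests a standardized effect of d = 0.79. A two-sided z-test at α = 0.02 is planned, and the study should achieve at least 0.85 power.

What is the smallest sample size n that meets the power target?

Set Φ(δ − 2.326) = 0.85; then δ − 2.326 = Φ⁻¹(0.85) = 1.036, giving δ = 3.363.
(Ignoring the negligible lower-tail rejection probability gives the usual closed-form inversion.)
δ = d·√n ⇒ n = (δ/d)² = (3.363 / 0.79)² = 18.12.
Rounding up, n = 19.

n = 19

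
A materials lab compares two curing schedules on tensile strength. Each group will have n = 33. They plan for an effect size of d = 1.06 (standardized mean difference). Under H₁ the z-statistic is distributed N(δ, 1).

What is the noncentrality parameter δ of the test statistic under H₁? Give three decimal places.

The noncentrality parameter scales effect size by the design's sample-size factor: δ = d·√(n/2) = 1.06 × √(33/2) = 4.3057

δ ≈ 4.306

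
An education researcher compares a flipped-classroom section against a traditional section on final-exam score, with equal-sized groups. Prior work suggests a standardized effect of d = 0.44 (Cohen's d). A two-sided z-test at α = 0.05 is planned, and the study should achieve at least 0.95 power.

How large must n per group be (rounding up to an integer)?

n = 135 per group

For power 0.95 need Φ(δ − z_{0.025}) = 0.95, so δ = z_{0.025} + z_{0.05} = 1.960 + 1.645 = 3.605.
(The Φ(−δ − z_{α/2}) term is vanishingly small for δ > 0 and is dropped in the standard sample-size formula.)
δ = d·√(n/2) ⇒ n = 2(δ/d)² = 2 × (3.605 / 0.44)² = 134.24.
Rounding up, n = 135 per group.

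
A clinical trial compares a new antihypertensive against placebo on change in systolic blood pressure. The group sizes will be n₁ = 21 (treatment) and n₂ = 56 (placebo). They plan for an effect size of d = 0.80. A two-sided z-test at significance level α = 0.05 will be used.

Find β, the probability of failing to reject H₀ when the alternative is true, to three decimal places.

Noncentrality parameter: δ = d / √(1/n₁ + 1/n₂) = 0.80 / √(1/21 + 1/56) = 3.1264
Two-sided α = 0.05 → critical value z_{0.025} = 1.960.
Power = Φ(δ − 1.960) + Φ(−δ − 1.960) = Φ(1.166) + Φ(-5.086) = 0.8783 + 0.0000 = 0.8783.
Type II error: β = 1 − power = 1 − 0.8783 = 0.1217.

β ≈ 0.122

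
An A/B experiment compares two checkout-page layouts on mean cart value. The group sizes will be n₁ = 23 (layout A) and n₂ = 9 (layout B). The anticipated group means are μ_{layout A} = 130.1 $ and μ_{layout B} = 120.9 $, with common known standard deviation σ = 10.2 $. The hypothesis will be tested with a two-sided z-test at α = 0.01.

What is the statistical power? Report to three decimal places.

Power ≈ 0.389

Standardized effect: d = |μ_{layout A} − μ_{layout B}| / σ = |130.1 − 120.9| / 10.2 = 0.9020
Noncentrality parameter: δ = d / √(1/n₁ + 1/n₂) = 0.9020 / √(1/23 + 1/9) = 2.2940
Two-sided α = 0.01 → critical value z_{0.005} = 2.576.
Power = Φ(δ − 2.576) + Φ(−δ − 2.576) = Φ(-0.282) + Φ(-4.870) = 0.3890 + 0.0000 = 0.3890.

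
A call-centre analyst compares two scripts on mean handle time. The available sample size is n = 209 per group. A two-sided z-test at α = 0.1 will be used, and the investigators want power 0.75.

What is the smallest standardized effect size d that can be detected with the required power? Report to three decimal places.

d ≈ 0.227

Required noncentrality: δ = z_{0.05} + z_{0.25} = 1.645 + 0.674 = 2.319.
(Lower-tail contribution to power is negligible for δ > 0.)
δ = d·√(n/2) ⇒ d = δ/√(n/2) = 2.319/√(209/2) = 0.2269.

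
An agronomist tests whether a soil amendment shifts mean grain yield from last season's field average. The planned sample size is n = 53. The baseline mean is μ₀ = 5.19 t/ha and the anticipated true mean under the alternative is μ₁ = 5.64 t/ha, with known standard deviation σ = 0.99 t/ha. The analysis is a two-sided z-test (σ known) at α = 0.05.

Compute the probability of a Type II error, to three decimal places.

Standardized effect: d = |μ₁ − μ₀| / σ = |5.64 − 5.19| / 0.99 = 0.4545
Noncentrality parameter: λ = d·√n = 0.4545 × √53 = 3.3091
Two-sided α = 0.05 → critical value z_{0.025} = 1.960.
Power = Φ(λ − 1.960) + Φ(−λ − 1.960) = Φ(1.349) + Φ(-5.269) = 0.9114 + 0.0000 = 0.9114.
Type II error: β = 1 − power = 1 − 0.9114 = 0.0886.

β ≈ 0.089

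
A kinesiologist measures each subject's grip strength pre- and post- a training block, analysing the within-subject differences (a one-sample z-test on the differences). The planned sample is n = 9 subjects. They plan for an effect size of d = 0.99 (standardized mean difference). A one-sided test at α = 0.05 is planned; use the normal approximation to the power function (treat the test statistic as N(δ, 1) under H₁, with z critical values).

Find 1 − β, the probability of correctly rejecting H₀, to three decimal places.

Power ≈ 0.907

Noncentrality parameter: δ = d·√n = 0.99 × √9 = 2.9700
One-sided α = 0.05 → critical value z_{0.05} = 1.645.
Power = Φ(δ − 1.645) = Φ(1.325) = 0.9074.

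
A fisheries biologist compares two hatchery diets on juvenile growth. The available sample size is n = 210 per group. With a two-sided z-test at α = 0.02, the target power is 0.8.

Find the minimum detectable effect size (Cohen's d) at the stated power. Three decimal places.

Required noncentrality: δ = z_{0.01} + z_{0.20} = 2.326 + 0.842 = 3.168.
(The second rejection-region term Φ(−δ − z_{α/2}) is negligible and dropped.)
δ = d·√(n/2) ⇒ d = δ/√(n/2) = 3.168/√(210/2) = 0.3092.

d ≈ 0.309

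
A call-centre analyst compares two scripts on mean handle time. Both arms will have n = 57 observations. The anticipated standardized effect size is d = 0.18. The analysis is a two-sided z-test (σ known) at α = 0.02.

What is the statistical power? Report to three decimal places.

Noncentrality parameter: δ = d·√(n/2) = 0.18 × √(57/2) = 0.9609
Two-sided α = 0.02 → critical value z_{0.01} = 2.326.
Power = Φ(δ − 2.326) + Φ(−δ − 2.326) = Φ(-1.365) + Φ(-3.287) = 0.0861 + 0.0005 = 0.0866.

Power ≈ 0.087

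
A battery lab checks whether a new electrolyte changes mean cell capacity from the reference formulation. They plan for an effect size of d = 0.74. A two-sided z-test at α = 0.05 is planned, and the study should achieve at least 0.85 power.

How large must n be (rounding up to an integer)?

Set Φ(δ − 1.960) = 0.85; then δ − 1.960 = Φ⁻¹(0.85) = 1.036, giving δ = 2.996.
(The Φ(−δ − z_{α/2}) term is vanishingly small for δ > 0 and is dropped in the standard sample-size formula.)
δ = d·√n ⇒ n = (δ/d)² = (2.996 / 0.74)² = 16.40.
Rounding up, n = 17.

n = 17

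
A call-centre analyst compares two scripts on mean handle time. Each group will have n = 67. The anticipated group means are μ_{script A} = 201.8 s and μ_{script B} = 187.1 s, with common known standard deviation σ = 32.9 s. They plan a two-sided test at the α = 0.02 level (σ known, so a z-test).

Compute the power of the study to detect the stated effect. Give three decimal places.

Standardized effect: d = |μ_{script A} − μ_{script B}| / σ = |201.8 − 187.1| / 32.9 = 0.4468
Noncentrality parameter: δ = d·√(n/2) = 0.4468 × √(67/2) = 2.5861
Critical value for a two-sided test at α = 0.02: z_{α/2} = 2.326.
Power = Φ(δ − 2.326) + Φ(−δ − 2.326) = Φ(0.260) + Φ(-4.912) = 0.6025 + 0.0000 = 0.6025.

Power ≈ 0.602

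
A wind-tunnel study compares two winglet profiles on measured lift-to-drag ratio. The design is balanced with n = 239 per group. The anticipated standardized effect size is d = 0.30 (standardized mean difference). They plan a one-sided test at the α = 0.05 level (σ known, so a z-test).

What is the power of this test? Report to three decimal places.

Noncentrality parameter: δ = d·√(n/2) = 0.30 × √(239/2) = 3.2795
One-sided α = 0.05 → critical value z_{0.05} = 1.645.
Power = Φ(δ − 1.645) = Φ(1.635) = 0.9489.

Power ≈ 0.949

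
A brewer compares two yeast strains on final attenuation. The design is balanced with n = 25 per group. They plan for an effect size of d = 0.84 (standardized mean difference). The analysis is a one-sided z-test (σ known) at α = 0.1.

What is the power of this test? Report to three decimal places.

Power ≈ 0.954

Noncentrality parameter: δ = d·√(n/2) = 0.84 × √(25/2) = 2.9698
Critical value for a one-sided test at α = 0.1: z_α = 1.282.
Power = P(Z > 1.282 − δ) = Φ(1.688) = 0.9543.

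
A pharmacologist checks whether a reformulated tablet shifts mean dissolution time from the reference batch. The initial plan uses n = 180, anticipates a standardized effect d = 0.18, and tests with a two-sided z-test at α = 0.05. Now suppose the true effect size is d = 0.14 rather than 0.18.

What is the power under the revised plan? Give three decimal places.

Power ≈ 0.468

With d = 0.14: δ = d·√n = 0.14 × √180 = 1.8783. Critical value z_{0.025} = 1.960.
Revised power = Φ(δ − 1.960) + Φ(−δ − 1.960) = Φ(-0.082) + Φ(-3.838) = 0.4675 + 0.0001 = 0.4675.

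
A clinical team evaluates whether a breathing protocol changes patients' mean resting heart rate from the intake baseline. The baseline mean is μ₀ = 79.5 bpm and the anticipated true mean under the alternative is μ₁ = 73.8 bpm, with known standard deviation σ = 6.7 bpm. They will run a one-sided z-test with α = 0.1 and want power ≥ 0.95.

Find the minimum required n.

n = 12

Standardized effect: d = |μ₁ − μ₀| / σ = |73.8 − 79.5| / 6.7 = 0.8507
For power 0.95 need Φ(δ − z_{0.1}) = 0.95, so δ = z_{0.1} + z_{0.05} = 1.282 + 1.645 = 2.926.
δ = d·√n ⇒ n = (δ/d)² = (2.926 / 0.8507)² = 11.83.
Round up to the next whole unit.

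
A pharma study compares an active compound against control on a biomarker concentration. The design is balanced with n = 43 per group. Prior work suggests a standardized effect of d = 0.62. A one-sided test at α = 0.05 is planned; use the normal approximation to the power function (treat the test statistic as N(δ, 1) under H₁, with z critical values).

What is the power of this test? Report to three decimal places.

Power ≈ 0.891

Noncentrality parameter: λ = d·√(n/2) = 0.62 × √(43/2) = 2.8748
One-sided α = 0.05 → critical value z_{0.05} = 1.645.
Power = Φ(λ − 1.645) = Φ(1.230) = 0.8906.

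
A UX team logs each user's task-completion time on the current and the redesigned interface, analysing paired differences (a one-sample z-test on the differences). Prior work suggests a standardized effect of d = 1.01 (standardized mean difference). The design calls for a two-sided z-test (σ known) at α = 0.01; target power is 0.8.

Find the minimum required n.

Set Φ(δ − 2.576) = 0.8; then δ − 2.576 = Φ⁻¹(0.8) = 0.842, giving δ = 3.417.
(Ignoring the negligible lower-tail rejection probability gives the usual closed-form inversion.)
δ = d·√n ⇒ n = (δ/d)² = (3.417 / 1.01)² = 11.45.
Rounding up, n = 12.

n = 12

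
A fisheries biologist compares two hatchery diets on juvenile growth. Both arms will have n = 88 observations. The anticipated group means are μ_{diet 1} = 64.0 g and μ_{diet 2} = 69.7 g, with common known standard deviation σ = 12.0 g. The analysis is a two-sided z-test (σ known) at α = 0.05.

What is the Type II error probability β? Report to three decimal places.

Standardized effect: d = |μ_{diet 1} − μ_{diet 2}| / σ = |64.0 − 69.7| / 12.0 = 0.4750
Noncentrality parameter: δ = d·√(n/2) = 0.4750 × √(88/2) = 3.1508
Critical value for a two-sided test at α = 0.05: z_{α/2} = 1.960.
Power = Φ(δ − 1.960) + Φ(−δ − 1.960) = Φ(1.191) + Φ(-5.111) = 0.8831 + 0.0000 = 0.8831.
Type II error: β = 1 − power = 1 − 0.8831 = 0.1169.

β ≈ 0.117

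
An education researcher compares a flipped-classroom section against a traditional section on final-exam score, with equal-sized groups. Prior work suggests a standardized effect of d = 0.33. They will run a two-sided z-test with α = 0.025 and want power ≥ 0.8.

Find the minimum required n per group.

Set Φ(δ − 2.241) = 0.8; then δ − 2.241 = Φ⁻¹(0.8) = 0.842, giving δ = 3.083.
(The Φ(−δ − z_{α/2}) term is vanishingly small for δ > 0 and is dropped in the standard sample-size formula.)
δ = d·√(n/2) ⇒ n = 2(δ/d)² = 2 × (3.083 / 0.33)² = 174.56.
Round up to the next whole unit.

n = 175 per group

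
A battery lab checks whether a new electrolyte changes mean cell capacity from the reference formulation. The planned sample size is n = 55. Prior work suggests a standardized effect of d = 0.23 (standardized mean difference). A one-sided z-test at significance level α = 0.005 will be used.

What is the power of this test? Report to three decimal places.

Power ≈ 0.192

Noncentrality parameter: δ = d·√n = 0.23 × √55 = 1.7057
Critical value for a one-sided test at α = 0.005: z_α = 2.576.
Power = P(Z > 2.576 − δ) = Φ(-0.870) = 0.1921.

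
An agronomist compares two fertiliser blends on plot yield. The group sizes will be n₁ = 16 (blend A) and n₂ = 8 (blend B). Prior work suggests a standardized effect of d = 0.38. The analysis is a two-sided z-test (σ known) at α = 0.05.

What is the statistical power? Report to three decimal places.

Power ≈ 0.142

Noncentrality parameter: δ = d / √(1/n₁ + 1/n₂) = 0.38 / √(1/16 + 1/8) = 0.8776
Two-sided α = 0.05 → critical value z_{0.025} = 1.960.
Power = Φ(δ − 1.960) + Φ(−δ − 1.960) = Φ(-1.082) + Φ(-2.838) = 0.1395 + 0.0023 = 0.1418.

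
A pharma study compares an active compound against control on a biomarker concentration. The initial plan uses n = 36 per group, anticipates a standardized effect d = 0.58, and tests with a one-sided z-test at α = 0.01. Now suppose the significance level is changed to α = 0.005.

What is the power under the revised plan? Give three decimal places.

δ = d·√(n/2) = 0.58 × √(36/2) = 2.4607 (unchanged). New critical value: z_{0.005} = 2.576.
Revised power = P(Z > 2.576 − δ) = Φ(-0.115) = 0.4542.

Power ≈ 0.454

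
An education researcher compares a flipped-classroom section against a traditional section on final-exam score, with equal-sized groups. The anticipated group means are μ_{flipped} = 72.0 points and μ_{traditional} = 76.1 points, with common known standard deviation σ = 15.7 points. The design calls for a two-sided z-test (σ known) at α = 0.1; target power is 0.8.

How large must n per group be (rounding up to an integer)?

Standardized effect: d = |μ_{flipped} − μ_{traditional}| / σ = |72.0 − 76.1| / 15.7 = 0.2611
Set Φ(δ − 1.645) = 0.8; then δ − 1.645 = Φ⁻¹(0.8) = 0.842, giving δ = 2.486.
(Ignoring the negligible lower-tail rejection probability gives the usual closed-form inversion.)
δ = d·√(n/2) ⇒ n = 2(δ/d)² = 2 × (2.486 / 0.2611)² = 181.31.
Rounding up, n = 182 per group.

n = 182 per group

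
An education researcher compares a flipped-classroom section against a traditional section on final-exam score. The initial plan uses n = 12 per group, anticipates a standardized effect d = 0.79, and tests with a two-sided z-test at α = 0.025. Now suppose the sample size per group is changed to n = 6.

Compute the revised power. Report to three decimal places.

With n = 6 per group: δ = d·√(n/2) = 0.79 × √(6/2) = 1.3683. Critical value z_{0.0125} = 2.241.
Revised power = Φ(δ − 2.241) + Φ(−δ − 2.241) = Φ(-0.873) + Φ(-3.610) = 0.1913 + 0.0002 = 0.1915.

Power ≈ 0.191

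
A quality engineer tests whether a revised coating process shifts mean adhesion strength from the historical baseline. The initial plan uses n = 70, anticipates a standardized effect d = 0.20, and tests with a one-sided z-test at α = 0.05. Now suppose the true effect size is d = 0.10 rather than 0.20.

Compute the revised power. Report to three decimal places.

With d = 0.10: δ = d·√n = 0.10 × √70 = 0.8367. Critical value z_{0.05} = 1.645.
Revised power = Φ(δ − 1.645) = Φ(-0.808) = 0.2095.

Power ≈ 0.209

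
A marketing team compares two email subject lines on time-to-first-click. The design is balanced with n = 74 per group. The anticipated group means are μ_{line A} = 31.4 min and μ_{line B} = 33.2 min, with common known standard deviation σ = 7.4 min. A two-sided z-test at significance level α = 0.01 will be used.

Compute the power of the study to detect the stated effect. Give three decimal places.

Power ≈ 0.137

Standardized effect: d = |μ_{line A} − μ_{line B}| / σ = |31.4 − 33.2| / 7.4 = 0.2432
Noncentrality parameter: δ = d·√(n/2) = 0.2432 × √(74/2) = 1.4796
Two-sided α = 0.01 → critical value z_{0.005} = 2.576.
Power = Φ(δ − 2.576) + Φ(−δ − 2.576) = Φ(-1.096) + Φ(-4.055) = 0.1365 + 0.0000 = 0.1365.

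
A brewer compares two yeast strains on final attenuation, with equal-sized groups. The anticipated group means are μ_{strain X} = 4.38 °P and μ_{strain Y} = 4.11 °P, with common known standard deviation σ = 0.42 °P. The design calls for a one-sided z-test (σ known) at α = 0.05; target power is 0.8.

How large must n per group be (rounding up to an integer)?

Standardized effect: d = |μ_{strain X} − μ_{strain Y}| / σ = |4.38 − 4.11| / 0.42 = 0.6429
Set Φ(δ − 1.645) = 0.8; then δ − 1.645 = Φ⁻¹(0.8) = 0.842, giving δ = 2.486.
δ = d·√(n/2) ⇒ n = 2(δ/d)² = 2 × (2.486 / 0.6429)² = 29.92.
Rounding up, n = 30 per group.

n = 30 per group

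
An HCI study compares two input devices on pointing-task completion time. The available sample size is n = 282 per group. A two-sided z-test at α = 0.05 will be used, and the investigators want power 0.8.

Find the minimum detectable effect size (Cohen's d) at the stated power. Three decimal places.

d ≈ 0.236

Required noncentrality: δ = z_{0.025} + z_{0.20} = 1.960 + 0.842 = 2.802.
(Lower-tail contribution to power is negligible for δ > 0.)
δ = d·√(n/2) ⇒ d = δ/√(n/2) = 2.802/√(282/2) = 0.2359.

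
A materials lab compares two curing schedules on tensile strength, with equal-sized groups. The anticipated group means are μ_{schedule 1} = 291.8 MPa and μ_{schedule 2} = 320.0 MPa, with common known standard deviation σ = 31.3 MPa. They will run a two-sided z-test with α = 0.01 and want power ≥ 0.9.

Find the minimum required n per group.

n = 37 per group

Standardized effect: d = |μ_{schedule 1} − μ_{schedule 2}| / σ = |291.8 − 320.0| / 31.3 = 0.9010
Set Φ(δ − 2.576) = 0.9; then δ − 2.576 = Φ⁻¹(0.9) = 1.282, giving δ = 3.857.
(Ignoring the negligible lower-tail rejection probability gives the usual closed-form inversion.)
δ = d·√(n/2) ⇒ n = 2(δ/d)² = 2 × (3.857 / 0.9010)² = 36.66.
Rounding up, n = 37 per group.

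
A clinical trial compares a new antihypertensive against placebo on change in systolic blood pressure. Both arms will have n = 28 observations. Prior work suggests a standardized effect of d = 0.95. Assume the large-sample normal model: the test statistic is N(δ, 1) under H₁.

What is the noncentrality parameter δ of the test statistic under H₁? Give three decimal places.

δ ≈ 3.555

The noncentrality parameter scales effect size by the design's sample-size factor: δ = d·√(n/2) = 0.95 × √(28/2) = 3.5546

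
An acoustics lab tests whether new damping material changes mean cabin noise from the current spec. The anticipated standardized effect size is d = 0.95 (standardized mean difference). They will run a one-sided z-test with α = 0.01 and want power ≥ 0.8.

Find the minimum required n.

n = 12

Set Φ(δ − 2.326) = 0.8; then δ − 2.326 = Φ⁻¹(0.8) = 0.842, giving δ = 3.168.
δ = d·√n ⇒ n = (δ/d)² = (3.168 / 0.95)² = 11.12.
Rounding up, n = 12.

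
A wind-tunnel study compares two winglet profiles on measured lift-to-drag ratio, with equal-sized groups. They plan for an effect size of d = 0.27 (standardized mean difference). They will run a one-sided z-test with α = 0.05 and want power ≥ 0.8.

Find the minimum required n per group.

n = 170 per group

Set Φ(δ − 1.645) = 0.8; then δ − 1.645 = Φ⁻¹(0.8) = 0.842, giving δ = 2.486.
δ = d·√(n/2) ⇒ n = 2(δ/d)² = 2 × (2.486 / 0.27)² = 169.62.
Round up to the next whole unit.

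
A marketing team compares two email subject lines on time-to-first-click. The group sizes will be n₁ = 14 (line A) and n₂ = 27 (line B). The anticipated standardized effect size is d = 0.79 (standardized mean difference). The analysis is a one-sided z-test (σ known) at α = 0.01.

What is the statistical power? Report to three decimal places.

Power ≈ 0.529

Noncentrality parameter: λ = d / √(1/n₁ + 1/n₂) = 0.79 / √(1/14 + 1/27) = 2.3987
Critical value for a one-sided test at α = 0.01: z_α = 2.326.
Power = P(Z > 2.326 − λ) = Φ(0.072) = 0.5289.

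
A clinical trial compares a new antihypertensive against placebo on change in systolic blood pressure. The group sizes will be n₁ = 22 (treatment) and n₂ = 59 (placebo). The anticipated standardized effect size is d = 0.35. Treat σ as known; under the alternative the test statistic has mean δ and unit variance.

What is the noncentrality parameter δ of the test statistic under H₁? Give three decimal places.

The noncentrality parameter scales effect size by the design's sample-size factor: δ = d / √(1/n₁ + 1/n₂) = 0.35 / √(1/22 + 1/59) = 1.4011

δ ≈ 1.401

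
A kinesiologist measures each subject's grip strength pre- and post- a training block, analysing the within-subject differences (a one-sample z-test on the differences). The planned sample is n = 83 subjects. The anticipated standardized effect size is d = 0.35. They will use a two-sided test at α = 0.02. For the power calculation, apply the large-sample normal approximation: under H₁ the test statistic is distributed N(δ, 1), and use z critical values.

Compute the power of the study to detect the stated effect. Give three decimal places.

Power ≈ 0.806

Noncentrality parameter: δ = d·√n = 0.35 × √83 = 3.1887
Two-sided α = 0.02 → critical value z_{0.01} = 2.326.
Power = Φ(δ − 2.326) + Φ(−δ − 2.326) = Φ(0.862) + Φ(-5.515) = 0.8057 + 0.0000 = 0.8057.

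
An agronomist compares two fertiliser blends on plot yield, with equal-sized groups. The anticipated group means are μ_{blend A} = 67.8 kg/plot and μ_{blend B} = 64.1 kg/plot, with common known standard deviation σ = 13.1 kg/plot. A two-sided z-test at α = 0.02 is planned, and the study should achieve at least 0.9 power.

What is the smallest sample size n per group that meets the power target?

n = 327 per group

Standardized effect: d = |μ_{blend A} − μ_{blend B}| / σ = |67.8 − 64.1| / 13.1 = 0.2824
For power 0.9 need Φ(δ − z_{0.01}) = 0.9, so δ = z_{0.01} + z_{0.10} = 2.326 + 1.282 = 3.608.
(For δ > 0 the lower-tail rejection region contributes negligibly to power, so the one-term inversion is standard.)
δ = d·√(n/2) ⇒ n = 2(δ/d)² = 2 × (3.608 / 0.2824)² = 326.35.
Round up to the next whole unit.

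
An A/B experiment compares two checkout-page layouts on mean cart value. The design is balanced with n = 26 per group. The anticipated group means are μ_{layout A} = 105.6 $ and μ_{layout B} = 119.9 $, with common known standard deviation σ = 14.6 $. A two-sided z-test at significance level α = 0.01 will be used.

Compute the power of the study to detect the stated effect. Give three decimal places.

Power ≈ 0.830

Standardized effect: d = |μ_{layout A} − μ_{layout B}| / σ = |105.6 − 119.9| / 14.6 = 0.9795
Noncentrality parameter: δ = d·√(n/2) = 0.9795 × √(26/2) = 3.5315
Two-sided α = 0.01 → critical value z_{0.005} = 2.576.
Power = Φ(δ − 2.576) + Φ(−δ − 2.576) = Φ(0.956) + Φ(-6.107) = 0.8304 + 0.0000 = 0.8304.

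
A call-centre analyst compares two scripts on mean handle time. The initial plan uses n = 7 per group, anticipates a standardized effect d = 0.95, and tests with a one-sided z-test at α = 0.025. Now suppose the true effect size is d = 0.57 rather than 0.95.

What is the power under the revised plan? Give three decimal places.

Power ≈ 0.186

With d = 0.57: δ = d·√(n/2) = 0.57 × √(7/2) = 1.0664. Critical value z_{0.025} = 1.960.
Revised power = Φ(δ − 1.960) = Φ(-0.894) = 0.1858.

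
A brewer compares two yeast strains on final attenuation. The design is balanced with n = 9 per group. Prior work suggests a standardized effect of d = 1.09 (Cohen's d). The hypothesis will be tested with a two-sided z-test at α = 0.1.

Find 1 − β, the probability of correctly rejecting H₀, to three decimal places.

Power ≈ 0.748

Noncentrality parameter: δ = d·√(n/2) = 1.09 × √(9/2) = 2.3122
Two-sided α = 0.1 → critical value z_{0.05} = 1.645.
Power = Φ(δ − 1.645) + Φ(−δ − 1.645) = Φ(0.667) + Φ(-3.957) = 0.7477 + 0.0000 = 0.7478.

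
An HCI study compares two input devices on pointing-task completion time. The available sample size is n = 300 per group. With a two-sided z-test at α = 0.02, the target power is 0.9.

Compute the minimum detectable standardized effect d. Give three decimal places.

d ≈ 0.295

Need Φ(δ − 2.326) = 0.9, so δ = 2.326 + 1.282 = 3.608.
(The second rejection-region term Φ(−δ − z_{α/2}) is negligible and dropped.)
δ = d·√(n/2) ⇒ d = δ/√(n/2) = 3.608/√(300/2) = 0.2946.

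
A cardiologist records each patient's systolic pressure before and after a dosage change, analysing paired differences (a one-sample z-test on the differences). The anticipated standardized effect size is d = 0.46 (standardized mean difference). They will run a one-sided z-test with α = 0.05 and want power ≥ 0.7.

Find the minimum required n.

For power 0.7 need Φ(δ − z_{0.05}) = 0.7, so δ = z_{0.05} + z_{0.30} = 1.645 + 0.524 = 2.169.
δ = d·√n ⇒ n = (δ/d)² = (2.169 / 0.46)² = 22.24.
Rounding up, n = 23.

n = 23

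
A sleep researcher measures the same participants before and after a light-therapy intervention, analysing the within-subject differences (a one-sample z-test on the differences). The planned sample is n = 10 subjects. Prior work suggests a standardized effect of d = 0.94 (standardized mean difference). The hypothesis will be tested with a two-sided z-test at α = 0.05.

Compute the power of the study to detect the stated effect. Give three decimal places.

Noncentrality parameter: λ = d·√n = 0.94 × √10 = 2.9725
Two-sided α = 0.05 → critical value z_{0.025} = 1.960.
Power = Φ(λ − 1.960) + Φ(−λ − 1.960) = Φ(1.013) + Φ(-4.933) = 0.8444 + 0.0000 = 0.8444.

Power ≈ 0.844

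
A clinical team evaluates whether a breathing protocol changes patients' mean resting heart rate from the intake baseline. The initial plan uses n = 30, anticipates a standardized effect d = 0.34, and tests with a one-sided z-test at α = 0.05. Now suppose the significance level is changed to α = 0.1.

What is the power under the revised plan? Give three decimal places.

Power ≈ 0.719

δ = d·√n = 0.34 × √30 = 1.8623 (unchanged). New critical value: z_{0.1} = 1.282.
Revised power = Φ(δ − 1.282) = Φ(0.581) = 0.7193.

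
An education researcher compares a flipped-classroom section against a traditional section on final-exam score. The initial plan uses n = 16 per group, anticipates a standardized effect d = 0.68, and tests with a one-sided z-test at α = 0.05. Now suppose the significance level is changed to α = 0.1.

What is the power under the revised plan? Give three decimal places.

Power ≈ 0.739

δ = d·√(n/2) = 0.68 × √(16/2) = 1.9233 (unchanged). New critical value: z_{0.1} = 1.282.
Revised power = P(Z > 1.282 − δ) = Φ(0.642) = 0.7395.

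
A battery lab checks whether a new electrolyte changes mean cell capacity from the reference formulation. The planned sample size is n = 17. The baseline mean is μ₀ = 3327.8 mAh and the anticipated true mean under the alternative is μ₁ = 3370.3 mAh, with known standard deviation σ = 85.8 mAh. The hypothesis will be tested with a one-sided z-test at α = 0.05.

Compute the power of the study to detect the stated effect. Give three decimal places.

Standardized effect: d = |μ₁ − μ₀| / σ = |3370.3 − 3327.8| / 85.8 = 0.4953
Noncentrality parameter: δ = d·√n = 0.4953 × √17 = 2.0423
Critical value for a one-sided test at α = 0.05: z_α = 1.645.
Power = P(Z > 1.645 − δ) = Φ(0.397) = 0.6545.

Power ≈ 0.654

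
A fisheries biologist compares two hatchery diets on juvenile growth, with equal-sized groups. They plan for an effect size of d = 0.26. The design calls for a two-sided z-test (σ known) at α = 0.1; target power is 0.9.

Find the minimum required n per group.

For power 0.9 need Φ(δ − z_{0.05}) = 0.9, so δ = z_{0.05} + z_{0.10} = 1.645 + 1.282 = 2.926.
(Ignoring the negligible lower-tail rejection probability gives the usual closed-form inversion.)
δ = d·√(n/2) ⇒ n = 2(δ/d)² = 2 × (2.926 / 0.26)² = 253.37.
Round up to the next whole unit.

n = 254 per group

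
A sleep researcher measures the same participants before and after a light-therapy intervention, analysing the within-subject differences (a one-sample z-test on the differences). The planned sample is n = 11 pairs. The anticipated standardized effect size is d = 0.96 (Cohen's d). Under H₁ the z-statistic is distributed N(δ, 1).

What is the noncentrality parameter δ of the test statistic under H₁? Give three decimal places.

δ ≈ 3.184

δ = d·√n = 0.96 × √11 = 3.1840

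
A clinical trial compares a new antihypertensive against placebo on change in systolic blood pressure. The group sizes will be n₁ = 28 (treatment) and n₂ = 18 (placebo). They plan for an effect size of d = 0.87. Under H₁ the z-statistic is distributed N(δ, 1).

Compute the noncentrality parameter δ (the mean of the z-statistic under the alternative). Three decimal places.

The noncentrality parameter scales effect size by the design's sample-size factor: δ = d / √(1/n₁ + 1/n₂) = 0.87 / √(1/28 + 1/18) = 2.8798

δ ≈ 2.880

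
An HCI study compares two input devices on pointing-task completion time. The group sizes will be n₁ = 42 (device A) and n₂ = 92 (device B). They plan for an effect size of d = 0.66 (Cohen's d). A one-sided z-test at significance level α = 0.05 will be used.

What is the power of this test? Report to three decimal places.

Noncentrality parameter: δ = d / √(1/n₁ + 1/n₂) = 0.66 / √(1/42 + 1/92) = 3.5441
One-sided α = 0.05 → critical value z_{0.05} = 1.645.
Power = P(Z > 1.645 − δ) = Φ(1.899) = 0.9712.

Power ≈ 0.971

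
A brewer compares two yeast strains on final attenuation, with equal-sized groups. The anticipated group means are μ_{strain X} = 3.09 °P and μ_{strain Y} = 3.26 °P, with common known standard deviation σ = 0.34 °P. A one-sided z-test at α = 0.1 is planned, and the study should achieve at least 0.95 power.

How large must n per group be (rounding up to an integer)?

n = 69 per group

Standardized effect: d = |μ_{strain X} − μ_{strain Y}| / σ = |3.09 − 3.26| / 0.34 = 0.5000
For power 0.95 need Φ(δ − z_{0.1}) = 0.95, so δ = z_{0.1} + z_{0.05} = 1.282 + 1.645 = 2.926.
δ = d·√(n/2) ⇒ n = 2(δ/d)² = 2 × (2.926 / 0.5000)² = 68.51.
Rounding up, n = 69 per group.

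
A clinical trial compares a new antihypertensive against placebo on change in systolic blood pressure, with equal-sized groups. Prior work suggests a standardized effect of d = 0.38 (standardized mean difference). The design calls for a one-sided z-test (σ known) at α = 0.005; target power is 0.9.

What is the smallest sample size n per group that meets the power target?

Set Φ(δ − 2.576) = 0.9; then δ − 2.576 = Φ⁻¹(0.9) = 1.282, giving δ = 3.857.
δ = d·√(n/2) ⇒ n = 2(δ/d)² = 2 × (3.857 / 0.38)² = 206.09.
Round up to the next whole unit.

n = 207 per group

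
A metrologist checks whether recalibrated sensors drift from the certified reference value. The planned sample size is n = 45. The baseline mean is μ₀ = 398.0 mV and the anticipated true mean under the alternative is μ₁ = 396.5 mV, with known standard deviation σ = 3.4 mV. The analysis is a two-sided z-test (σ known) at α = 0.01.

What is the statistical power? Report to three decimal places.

Power ≈ 0.649

Standardized effect: d = |μ₁ − μ₀| / σ = |396.5 − 398.0| / 3.4 = 0.4412
Noncentrality parameter: δ = d·√n = 0.4412 × √45 = 2.9595
Critical value for a two-sided test at α = 0.01: z_{α/2} = 2.576.
Power = Φ(δ − 2.576) + Φ(−δ − 2.576) = Φ(0.384) + Φ(-5.535) = 0.6494 + 0.0000 = 0.6494.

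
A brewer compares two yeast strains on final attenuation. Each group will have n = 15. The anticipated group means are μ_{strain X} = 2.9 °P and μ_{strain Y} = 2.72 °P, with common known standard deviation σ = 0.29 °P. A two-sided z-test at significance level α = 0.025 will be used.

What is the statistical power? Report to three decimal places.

Standardized effect: d = |μ_{strain X} − μ_{strain Y}| / σ = |2.9 − 2.72| / 0.29 = 0.6207
Noncentrality parameter: δ = d·√(n/2) = 0.6207 × √(15/2) = 1.6998
Two-sided α = 0.025 → critical value z_{0.0125} = 2.241.
Power = Φ(δ − 2.241) + Φ(−δ − 2.241) = Φ(-0.542) + Φ(-3.941) = 0.2941 + 0.0000 = 0.2941.

Power ≈ 0.294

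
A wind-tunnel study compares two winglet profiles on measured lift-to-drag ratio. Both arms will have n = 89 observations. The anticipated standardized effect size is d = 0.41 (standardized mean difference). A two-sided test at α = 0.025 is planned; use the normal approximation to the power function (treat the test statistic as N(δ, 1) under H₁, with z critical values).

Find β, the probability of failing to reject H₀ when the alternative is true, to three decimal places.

Noncentrality parameter: δ = d·√(n/2) = 0.41 × √(89/2) = 2.7350
Two-sided α = 0.025 → critical value z_{0.0125} = 2.241.
Power = Φ(δ − 2.241) + Φ(−δ − 2.241) = Φ(0.494) + Φ(-4.976) = 0.6892 + 0.0000 = 0.6892.
Type II error: β = 1 − power = 1 − 0.6892 = 0.3108.

β ≈ 0.311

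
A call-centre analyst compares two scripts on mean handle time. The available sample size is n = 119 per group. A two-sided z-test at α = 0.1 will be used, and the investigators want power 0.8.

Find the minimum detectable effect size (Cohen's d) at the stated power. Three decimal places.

Required noncentrality: δ = z_{0.05} + z_{0.20} = 1.645 + 0.842 = 2.486.
(The second rejection-region term Φ(−δ − z_{α/2}) is negligible and dropped.)
δ = d·√(n/2) ⇒ d = δ/√(n/2) = 2.486/√(119/2) = 0.3223.

d ≈ 0.322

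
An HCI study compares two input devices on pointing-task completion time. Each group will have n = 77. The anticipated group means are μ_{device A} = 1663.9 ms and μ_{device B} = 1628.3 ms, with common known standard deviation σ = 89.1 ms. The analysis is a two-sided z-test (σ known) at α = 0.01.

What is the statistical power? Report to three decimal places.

Standardized effect: d = |μ_{device A} − μ_{device B}| / σ = |1663.9 − 1628.3| / 89.1 = 0.3996
Noncentrality parameter: δ = d·√(n/2) = 0.3996 × √(77/2) = 2.4791
Critical value for a two-sided test at α = 0.01: z_{α/2} = 2.576.
Power = Φ(δ − 2.576) + Φ(−δ − 2.576) = Φ(-0.097) + Φ(-5.055) = 0.4615 + 0.0000 = 0.4615.

Power ≈ 0.461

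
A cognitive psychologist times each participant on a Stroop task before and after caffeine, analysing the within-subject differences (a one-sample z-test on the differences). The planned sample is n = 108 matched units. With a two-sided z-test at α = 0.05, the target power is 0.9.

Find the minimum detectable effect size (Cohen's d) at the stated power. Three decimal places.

d ≈ 0.312

Required noncentrality: δ = z_{0.025} + z_{0.10} = 1.960 + 1.282 = 3.242.
(Lower-tail contribution to power is negligible for δ > 0.)
δ = d·√n ⇒ d = δ/√n = 3.242/√108 = 0.3119.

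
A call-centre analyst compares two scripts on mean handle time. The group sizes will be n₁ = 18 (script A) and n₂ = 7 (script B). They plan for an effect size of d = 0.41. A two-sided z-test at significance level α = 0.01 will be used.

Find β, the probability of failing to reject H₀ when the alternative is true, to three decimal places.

Noncentrality parameter: δ = d / √(1/n₁ + 1/n₂) = 0.41 / √(1/18 + 1/7) = 0.9204
Critical value for a two-sided test at α = 0.01: z_{α/2} = 2.576.
Power = Φ(δ − 2.576) + Φ(−δ − 2.576) = Φ(-1.655) + Φ(-3.496) = 0.0489 + 0.0002 = 0.0492.
Type II error: β = 1 − power = 1 − 0.0492 = 0.9508.

β ≈ 0.951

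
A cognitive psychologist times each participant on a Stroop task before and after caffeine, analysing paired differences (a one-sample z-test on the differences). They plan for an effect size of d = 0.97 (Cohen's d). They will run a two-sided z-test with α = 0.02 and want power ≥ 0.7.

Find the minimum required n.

n = 9

For power 0.7 need Φ(δ − z_{0.01}) = 0.7, so δ = z_{0.01} + z_{0.30} = 2.326 + 0.524 = 2.851.
(The Φ(−δ − z_{α/2}) term is vanishingly small for δ > 0 and is dropped in the standard sample-size formula.)
δ = d·√n ⇒ n = (δ/d)² = (2.851 / 0.97)² = 8.64.
Round up to the next whole unit.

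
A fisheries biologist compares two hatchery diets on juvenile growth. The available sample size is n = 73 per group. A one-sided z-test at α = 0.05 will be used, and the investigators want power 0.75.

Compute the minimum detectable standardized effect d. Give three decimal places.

d ≈ 0.384

Need Φ(δ − 1.645) = 0.75, so δ = 1.645 + 0.674 = 2.319.
δ = d·√(n/2) ⇒ d = δ/√(n/2) = 2.319/√(73/2) = 0.3839.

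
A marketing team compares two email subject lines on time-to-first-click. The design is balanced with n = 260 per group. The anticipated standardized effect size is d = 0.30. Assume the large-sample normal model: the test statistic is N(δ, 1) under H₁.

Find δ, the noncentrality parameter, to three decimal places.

The noncentrality parameter scales effect size by the design's sample-size factor: δ = d·√(n/2) = 0.30 × √(260/2) = 3.4205

δ ≈ 3.421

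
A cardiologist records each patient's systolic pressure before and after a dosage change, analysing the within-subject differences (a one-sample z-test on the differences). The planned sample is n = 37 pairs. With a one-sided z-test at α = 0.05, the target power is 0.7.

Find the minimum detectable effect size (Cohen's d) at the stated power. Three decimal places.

Required noncentrality: δ = z_{0.05} + z_{0.30} = 1.645 + 0.524 = 2.169.
δ = d·√n ⇒ d = δ/√n = 2.169/√37 = 0.3566.

d ≈ 0.357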